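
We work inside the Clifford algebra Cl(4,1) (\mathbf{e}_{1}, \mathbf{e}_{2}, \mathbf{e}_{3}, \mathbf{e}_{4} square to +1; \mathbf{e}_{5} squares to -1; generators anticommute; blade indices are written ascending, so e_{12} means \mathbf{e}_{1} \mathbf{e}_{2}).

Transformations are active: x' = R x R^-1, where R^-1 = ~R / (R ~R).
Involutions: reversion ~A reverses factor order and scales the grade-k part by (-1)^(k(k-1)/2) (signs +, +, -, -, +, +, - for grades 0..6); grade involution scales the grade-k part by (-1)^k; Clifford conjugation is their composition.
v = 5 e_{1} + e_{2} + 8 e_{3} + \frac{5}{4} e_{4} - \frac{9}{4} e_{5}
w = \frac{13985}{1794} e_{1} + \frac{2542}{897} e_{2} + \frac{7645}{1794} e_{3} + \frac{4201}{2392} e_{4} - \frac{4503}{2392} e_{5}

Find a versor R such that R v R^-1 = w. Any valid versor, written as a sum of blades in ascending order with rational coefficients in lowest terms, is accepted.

Sketch: the shared square \frac{173}{2} makes R = v + w = \frac{22955}{1794} e_{1} + \frac{3439}{897} e_{2} + \frac{21997}{1794} e_{3} + \frac{7191}{2392} e_{4} - \frac{9885}{2392} e_{5} the natural versor; its sandwich fixes that direction, negates (v - w)/2, and sends v to w.
Answer: \frac{22955}{1794} e_{1} + \frac{3439}{897} e_{2} + \frac{21997}{1794} e_{3} + \frac{7191}{2392} e_{4} - \frac{9885}{2392} e_{5}


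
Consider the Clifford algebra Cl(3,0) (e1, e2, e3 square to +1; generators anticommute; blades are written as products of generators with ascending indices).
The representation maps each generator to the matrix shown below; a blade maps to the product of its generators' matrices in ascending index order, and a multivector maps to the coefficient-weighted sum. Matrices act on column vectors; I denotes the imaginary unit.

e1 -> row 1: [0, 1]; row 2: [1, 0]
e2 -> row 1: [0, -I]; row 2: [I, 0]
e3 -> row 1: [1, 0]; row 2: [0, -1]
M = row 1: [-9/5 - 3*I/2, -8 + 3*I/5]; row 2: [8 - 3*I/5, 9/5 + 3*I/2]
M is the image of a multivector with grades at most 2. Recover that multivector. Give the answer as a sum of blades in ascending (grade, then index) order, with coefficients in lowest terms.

Method: 1, rho(e1), rho(e2), rho(e3) form a trace-orthogonal basis of the 2x2 complex matrices (tr(X Y) = 2 if X = Y, else 0), so M = m0*1 + m1*rho(e1) + m2*rho(e2) + m3*rho(e3) with m0 = tr(M)/2 = 0, m1 = tr(M rho(e1))/2 = 0, m2 = tr(M rho(e2))/2 = -3/5 - 8*I, m3 = tr(M rho(e3))/2 = -9/5 - 3*I/2.
Multiplying table entries, the bivector images are rho(e1 e2) = I*rho(e3), rho(e1 e3) = -I*rho(e2), rho(e2 e3) = I*rho(e1); with real blade coefficients the real parts of m0..m3 are the coefficients of 1, e1, e2, e3 and the imaginary parts give the bivectors (e2 e3: Im m1, e1 e3: -Im m2, e1 e2: Im m3).
Answer: -3/5*e2 - 9/5*e3 - 3/2*e1 e2 + 8*e1 e3


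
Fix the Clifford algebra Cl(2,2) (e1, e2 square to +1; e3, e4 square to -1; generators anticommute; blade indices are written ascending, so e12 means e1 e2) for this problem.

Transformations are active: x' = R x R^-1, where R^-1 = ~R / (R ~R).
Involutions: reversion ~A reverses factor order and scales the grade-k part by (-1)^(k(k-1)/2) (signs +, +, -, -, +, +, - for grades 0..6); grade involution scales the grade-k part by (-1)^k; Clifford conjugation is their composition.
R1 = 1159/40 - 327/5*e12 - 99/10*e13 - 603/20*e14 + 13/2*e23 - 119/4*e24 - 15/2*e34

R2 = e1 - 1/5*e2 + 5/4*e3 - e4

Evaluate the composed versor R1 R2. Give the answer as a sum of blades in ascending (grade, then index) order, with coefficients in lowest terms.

Distribute over the terms of R2 (each basis-blade product reordered to ascending indices, repeated generators contracted through their squares):
R1 (e1) = 1159/40*e1 + 327/5*e2 + 99/10*e3 + 603/20*e4 + 13/2*e123 - 119/4*e124 - 15/2*e134
R1 (-1/5*e2) = 327/25*e1 - 1159/200*e2 + 13/10*e3 - 119/20*e4 - 99/50*e123 - 603/100*e124 + 3/2*e234
R1 (5/4*e3) = 99/8*e1 - 65/8*e2 + 1159/32*e3 - 75/8*e4 - 327/4*e123 + 603/16*e134 + 595/16*e234
R1 (-e4) = -603/20*e1 - 119/4*e2 - 15/2*e3 - 1159/40*e4 + 327/5*e124 + 99/10*e134 - 13/2*e234
Summing the partial products and collecting blades:
Answer: 607/25*e1 + 2173/100*e2 + 6387/160*e3 - 283/20*e4 - 7723/100*e123 + 1481/50*e124 + 3207/80*e134 + 515/16*e234


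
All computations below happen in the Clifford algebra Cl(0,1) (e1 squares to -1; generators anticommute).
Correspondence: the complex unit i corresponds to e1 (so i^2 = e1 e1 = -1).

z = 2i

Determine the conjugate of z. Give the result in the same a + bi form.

In blades: z = 2*e1.
Conjugation here is Clifford conjugation: the scalar is fixed and the grade-1 and grade-2 blades all flip sign, giving -2*e1; translating back:
Answer: -2i


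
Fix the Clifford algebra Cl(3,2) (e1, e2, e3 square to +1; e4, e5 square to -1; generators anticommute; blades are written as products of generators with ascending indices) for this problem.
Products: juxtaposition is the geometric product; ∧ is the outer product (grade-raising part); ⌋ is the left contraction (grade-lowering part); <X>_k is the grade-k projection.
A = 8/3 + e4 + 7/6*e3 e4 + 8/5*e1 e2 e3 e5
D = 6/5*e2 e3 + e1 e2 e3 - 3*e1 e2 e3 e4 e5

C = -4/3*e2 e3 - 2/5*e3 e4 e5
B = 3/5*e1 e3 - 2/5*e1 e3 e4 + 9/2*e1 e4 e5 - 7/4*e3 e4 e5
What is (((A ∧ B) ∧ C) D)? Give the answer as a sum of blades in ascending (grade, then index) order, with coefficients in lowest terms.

step 1: 8/5*e1 e3 - 7/15*e1 e3 e4 + 12*e1 e4 e5 - 14/3*e3 e4 e5
step 2: -16*e1 e2 e3 e4 e5
step 3: 48 + 16*e4 e5 + 96/5*e1 e4 e5
Answer: 48 + 16*e4 e5 + 96/5*e1 e4 e5


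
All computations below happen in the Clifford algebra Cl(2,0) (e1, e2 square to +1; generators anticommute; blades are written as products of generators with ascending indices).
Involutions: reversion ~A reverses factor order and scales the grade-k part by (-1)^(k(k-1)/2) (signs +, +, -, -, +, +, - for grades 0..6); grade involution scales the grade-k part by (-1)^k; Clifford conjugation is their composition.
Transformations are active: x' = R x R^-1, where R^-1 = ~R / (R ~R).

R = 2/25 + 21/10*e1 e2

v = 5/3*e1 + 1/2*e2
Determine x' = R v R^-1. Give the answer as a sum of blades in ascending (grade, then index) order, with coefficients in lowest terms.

~R = 2/25 - 21/10*e1 e2, and R ~R = 11041/2500, so R^-1 = ~R / (11041/2500).
R v = 71/60*e1 - 173/50*e2
Answer: -53785/33123*e1 - 13809/22082*e2


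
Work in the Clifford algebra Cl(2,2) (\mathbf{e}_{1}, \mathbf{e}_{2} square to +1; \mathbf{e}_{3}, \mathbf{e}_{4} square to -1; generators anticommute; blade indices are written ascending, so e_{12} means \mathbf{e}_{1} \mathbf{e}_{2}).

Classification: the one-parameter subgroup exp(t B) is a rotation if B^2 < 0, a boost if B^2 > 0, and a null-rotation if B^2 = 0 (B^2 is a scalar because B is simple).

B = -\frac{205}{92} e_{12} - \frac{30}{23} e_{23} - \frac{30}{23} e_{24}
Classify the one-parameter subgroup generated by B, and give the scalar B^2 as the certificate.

B^2 term by term: the squares give (-\frac{205}{92})^2*(e_{12})^2 + (-\frac{30}{23})^2*(e_{23})^2 + (-\frac{30}{23})^2*(e_{24})^2 = \frac{42025}{8464}*(-1) + \frac{900}{529}*(+1) + \frac{900}{529}*(+1) = -\frac{25}{16} (each basis 2-blade squares to minus the product of its generators' squares); cross terms between blades sharing an index anticommute and cancel. So B^2 = -\frac{25}{16}.
Answer: rotation, certificate B^2 = -\frac{25}{16}. One invariant decides it: the square -\frac{25}{16} survives every conjugation, and its sign is exactly the classification.


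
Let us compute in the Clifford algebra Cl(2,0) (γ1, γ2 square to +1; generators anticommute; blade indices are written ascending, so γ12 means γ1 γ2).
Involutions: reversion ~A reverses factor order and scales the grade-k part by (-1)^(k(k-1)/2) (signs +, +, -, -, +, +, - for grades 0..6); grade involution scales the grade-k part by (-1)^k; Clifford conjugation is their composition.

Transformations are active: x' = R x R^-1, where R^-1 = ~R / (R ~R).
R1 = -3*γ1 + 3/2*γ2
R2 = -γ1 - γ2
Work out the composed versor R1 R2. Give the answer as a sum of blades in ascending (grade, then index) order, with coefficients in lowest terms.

Distribute over the terms of R1 (each basis-blade product reordered to ascending indices, repeated generators contracted through their squares):
(-3*γ1) R2 = 3 + 3*γ12
(3/2*γ2) R2 = -3/2 + 3/2*γ12
Summing the partial products and collecting blades:
Answer: 3/2 + 9/2*γ12


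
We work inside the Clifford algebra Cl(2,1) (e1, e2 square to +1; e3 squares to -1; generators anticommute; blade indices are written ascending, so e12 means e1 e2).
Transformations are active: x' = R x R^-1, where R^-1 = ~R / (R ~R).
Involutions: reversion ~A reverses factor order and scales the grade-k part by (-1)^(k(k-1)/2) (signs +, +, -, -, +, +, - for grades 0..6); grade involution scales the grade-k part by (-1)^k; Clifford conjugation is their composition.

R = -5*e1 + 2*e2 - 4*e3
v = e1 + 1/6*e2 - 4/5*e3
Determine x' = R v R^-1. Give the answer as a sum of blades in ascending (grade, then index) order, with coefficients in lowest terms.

~R = -5*e1 + 2*e2 - 4*e3, and R ~R = 13, so R^-1 = ~R / (13).
R v = -118/15 - 17/6*e12 + 8*e13 - 14/15*e23
Answer: 197/39*e1 - 1009/390*e2 + 220/39*e3


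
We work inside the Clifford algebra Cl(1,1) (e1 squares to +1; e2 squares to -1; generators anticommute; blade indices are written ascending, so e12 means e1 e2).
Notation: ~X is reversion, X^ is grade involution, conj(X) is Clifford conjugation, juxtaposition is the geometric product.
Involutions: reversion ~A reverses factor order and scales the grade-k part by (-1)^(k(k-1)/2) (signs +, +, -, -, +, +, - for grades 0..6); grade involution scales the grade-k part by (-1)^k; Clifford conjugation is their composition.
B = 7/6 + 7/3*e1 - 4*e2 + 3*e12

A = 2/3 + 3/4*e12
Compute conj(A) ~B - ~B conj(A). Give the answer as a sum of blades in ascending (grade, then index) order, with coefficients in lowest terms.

first term: 109/36 - 13/9*e1 - 11/12*e2 - 23/8*e12
second term: 109/36 + 41/9*e1 - 53/12*e2 - 23/8*e12
Answer: -6*e1 + 7/2*e2


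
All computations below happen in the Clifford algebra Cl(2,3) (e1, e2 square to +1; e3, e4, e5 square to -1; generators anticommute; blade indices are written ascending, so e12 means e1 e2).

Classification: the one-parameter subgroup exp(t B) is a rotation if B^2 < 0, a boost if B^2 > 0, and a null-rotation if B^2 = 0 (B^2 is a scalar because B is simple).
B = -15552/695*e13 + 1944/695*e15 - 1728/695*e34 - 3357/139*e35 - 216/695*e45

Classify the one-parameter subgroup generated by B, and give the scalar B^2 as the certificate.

B^2 term by term: the squares give (-15552/695)^2*(e13)^2 + (1944/695)^2*(e15)^2 + (-1728/695)^2*(e34)^2 + (-3357/139)^2*(e35)^2 + (-216/695)^2*(e45)^2 = 241864704/483025*(+1) + 3779136/483025*(+1) + 2985984/483025*(-1) + 11269449/19321*(-1) + 46656/483025*(-1) = -81 (each basis 2-blade squares to minus the product of its generators' squares); cross terms between blades sharing an index anticommute and cancel; the commuting (index-disjoint) pairs give grade-4 terms 2*c*c'*(blade product), which cancel blade by blade — e1345: 6718464/483025 - 6718464/483025 = 0 — confirming B is simple. So B^2 = -81.
Answer: rotation, certificate B^2 = -81. B^2 = -81 is basis-independent, so its sign is the whole story.


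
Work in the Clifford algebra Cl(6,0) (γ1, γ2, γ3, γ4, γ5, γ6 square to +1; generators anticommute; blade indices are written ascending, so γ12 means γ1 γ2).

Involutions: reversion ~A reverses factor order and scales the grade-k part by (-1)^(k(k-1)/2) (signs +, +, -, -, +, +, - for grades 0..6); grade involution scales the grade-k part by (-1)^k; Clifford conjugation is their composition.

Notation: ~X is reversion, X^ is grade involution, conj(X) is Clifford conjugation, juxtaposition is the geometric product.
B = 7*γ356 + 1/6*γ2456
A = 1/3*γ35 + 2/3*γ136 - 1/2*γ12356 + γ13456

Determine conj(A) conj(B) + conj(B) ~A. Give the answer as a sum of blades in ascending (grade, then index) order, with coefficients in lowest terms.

first term: 7/3*γ6 - 7/2*γ12 - 7*γ14 + 14/3*γ15 + 1/6*γ123 + 1/12*γ134 + 1/18*γ2346 + 1/9*γ12345
second term: 7/3*γ6 + 7/2*γ12 + 7*γ14 + 14/3*γ15 + 1/6*γ123 + 1/12*γ134 - 1/18*γ2346 + 1/9*γ12345
Answer: 14/3*γ6 + 28/3*γ15 + 1/3*γ123 + 1/6*γ134 + 2/9*γ12345


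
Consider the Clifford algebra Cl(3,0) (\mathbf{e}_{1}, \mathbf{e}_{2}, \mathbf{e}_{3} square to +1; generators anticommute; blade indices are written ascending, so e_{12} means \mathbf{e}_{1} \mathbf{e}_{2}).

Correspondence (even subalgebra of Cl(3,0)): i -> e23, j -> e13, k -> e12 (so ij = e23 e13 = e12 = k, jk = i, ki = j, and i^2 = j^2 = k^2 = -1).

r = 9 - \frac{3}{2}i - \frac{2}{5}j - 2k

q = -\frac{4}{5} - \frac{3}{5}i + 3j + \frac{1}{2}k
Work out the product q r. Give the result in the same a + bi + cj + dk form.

In blades: q = -\frac{4}{5} + \frac{1}{2} e_{12} + 3 e_{13} - \frac{3}{5} e_{23}, r = 9 - 2 e_{12} - \frac{2}{5} e_{13} - \frac{3}{2} e_{23}.
Distribute q over r term by term (generator squares from the signature, products reordered to ascending indices): (-\frac{4}{5})*r = -\frac{36}{5} + \frac{8}{5} e_{12} + \frac{8}{25} e_{13} + \frac{6}{5} e_{23}; (\frac{1}{2} e_{12})*r = 1 + \frac{9}{2} e_{12} - \frac{3}{4} e_{13} + \frac{1}{5} e_{23}; (3 e_{13})*r = \frac{6}{5} + \frac{9}{2} e_{12} + 27 e_{13} - 6 e_{23}; (-\frac{3}{5} e_{23})*r = -\frac{9}{10} + \frac{6}{25} e_{12} - \frac{6}{5} e_{13} - \frac{27}{5} e_{23}.
Sum: -\frac{59}{10} + \frac{271}{25} e_{12} + \frac{2537}{100} e_{13} - 10 e_{23}; translating back through the correspondence:
Answer: -\frac{59}{10} - 10i + \frac{2537}{100}j + \frac{271}{25}k


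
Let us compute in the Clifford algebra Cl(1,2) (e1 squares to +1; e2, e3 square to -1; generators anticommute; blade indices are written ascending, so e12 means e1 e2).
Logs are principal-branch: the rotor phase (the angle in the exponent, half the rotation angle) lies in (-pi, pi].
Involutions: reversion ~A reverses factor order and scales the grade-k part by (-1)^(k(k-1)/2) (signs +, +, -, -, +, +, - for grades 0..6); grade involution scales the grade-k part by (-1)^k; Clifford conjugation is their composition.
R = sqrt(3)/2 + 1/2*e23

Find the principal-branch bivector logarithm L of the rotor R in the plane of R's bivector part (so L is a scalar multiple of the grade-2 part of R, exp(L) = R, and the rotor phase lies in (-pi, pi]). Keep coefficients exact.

The scalar part of R is sqrt(3)/2, which fixes the principal-branch rotor phase; the unit plane is then the bivector part divided by the sine of that phase, and L is that plane scaled by the phase.
Concretely: cos(phase) = sqrt(3)/2 gives phase = ±pi/6, and since phase/sin(phase) is even the sign is immaterial: L = (phase/sin(phase)) * <R>_2 = (pi/3) * <R>_2.
Answer: pi/6*e23


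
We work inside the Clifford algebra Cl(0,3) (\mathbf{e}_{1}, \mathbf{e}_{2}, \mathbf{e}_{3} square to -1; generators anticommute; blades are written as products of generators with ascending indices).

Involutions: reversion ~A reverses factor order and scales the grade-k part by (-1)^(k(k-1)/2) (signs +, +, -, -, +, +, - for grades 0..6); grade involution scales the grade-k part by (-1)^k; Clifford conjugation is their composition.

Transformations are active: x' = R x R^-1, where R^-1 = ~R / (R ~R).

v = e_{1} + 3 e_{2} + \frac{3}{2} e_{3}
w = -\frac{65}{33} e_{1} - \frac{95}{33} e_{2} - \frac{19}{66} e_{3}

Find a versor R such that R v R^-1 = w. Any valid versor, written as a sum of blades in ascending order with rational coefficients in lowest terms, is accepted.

Equal squares first: v^2 = w^2 = -\frac{49}{4}. Then v + w = -\frac{32}{33} e_{1} + \frac{4}{33} e_{2} + \frac{40}{33} e_{3} is a versor taking v to w, provided it is invertible.
Answer: -\frac{32}{33} e_{1} + \frac{4}{33} e_{2} + \frac{40}{33} e_{3}


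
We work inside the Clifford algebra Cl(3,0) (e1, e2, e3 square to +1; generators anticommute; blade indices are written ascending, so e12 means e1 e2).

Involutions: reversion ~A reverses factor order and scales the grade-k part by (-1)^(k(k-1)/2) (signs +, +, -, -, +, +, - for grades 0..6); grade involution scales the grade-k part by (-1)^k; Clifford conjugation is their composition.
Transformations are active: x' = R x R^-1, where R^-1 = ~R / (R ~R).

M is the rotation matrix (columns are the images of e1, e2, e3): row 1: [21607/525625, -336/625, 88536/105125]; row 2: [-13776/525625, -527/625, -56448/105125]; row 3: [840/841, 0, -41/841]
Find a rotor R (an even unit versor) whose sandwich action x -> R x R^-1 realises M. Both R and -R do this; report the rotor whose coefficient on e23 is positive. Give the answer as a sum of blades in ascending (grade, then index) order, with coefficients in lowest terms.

Method: write R = a + b12*e12 + b13*e13 + b23*e23 with a^2 + b12^2 + b13^2 + b23^2 = 1 (so R^-1 = ~R). Expanding the columns R e_j ~R gives tr M = 4a^2 - 1 and, from the antisymmetric part, M21 - M12 = -4a*b12, M13 - M31 = 4a*b13, M32 - M23 = -4a*b23.
Here tr M = -17889/21025, so a^2 = (1 + tr M)/4 = 784/21025 and a = ±28/145. Taking a = 28/145: M21 - M12 = 10752/21025, M13 - M31 = -16464/105125, M32 - M23 = 56448/105125, giving b12 = -96/145, b13 = -147/725, b23 = -504/725, i.e. R = 28/145 - 96/145*e12 - 147/725*e13 - 504/725*e23.
Its e23 coefficient is negative, so report the other preimage -R.
Answer: -28/145 + 96/145*e12 + 147/725*e13 + 504/725*e23. Why the constraint matters: R and -R act identically through the sandwich — M has trace -17889/21025 either way — so only the sign condition on e23 picks one of the two preimages.


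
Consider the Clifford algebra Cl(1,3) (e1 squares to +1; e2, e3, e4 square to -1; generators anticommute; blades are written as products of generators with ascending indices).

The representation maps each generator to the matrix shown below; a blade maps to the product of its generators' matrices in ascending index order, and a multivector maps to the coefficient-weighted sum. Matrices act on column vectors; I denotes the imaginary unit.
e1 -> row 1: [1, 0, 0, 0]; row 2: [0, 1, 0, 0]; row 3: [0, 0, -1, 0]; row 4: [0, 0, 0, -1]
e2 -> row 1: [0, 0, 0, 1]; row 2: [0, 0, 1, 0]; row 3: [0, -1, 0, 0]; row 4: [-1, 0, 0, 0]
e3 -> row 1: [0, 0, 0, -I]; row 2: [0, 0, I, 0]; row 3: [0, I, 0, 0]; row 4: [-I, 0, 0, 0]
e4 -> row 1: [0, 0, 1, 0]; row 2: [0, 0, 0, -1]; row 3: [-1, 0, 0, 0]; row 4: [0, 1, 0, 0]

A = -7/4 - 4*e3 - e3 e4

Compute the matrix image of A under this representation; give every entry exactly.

Bivector images (products of the table entries): rho(e3 e4) = rho(e3)rho(e4) = row 1: [0, -I, 0, 0]; row 2: [-I, 0, 0, 0]; row 3: [0, 0, 0, -I]; row 4: [0, 0, -I, 0].
M = (-7/4)*1 + (-4)*rho(e3) + (-1)*rho(e3 e4), summed entrywise (1 is the identity matrix):
Answer: row 1: [-7/4, I, 0, 4*I]; row 2: [I, -7/4, -4*I, 0]; row 3: [0, -4*I, -7/4, I]; row 4: [4*I, 0, I, -7/4]


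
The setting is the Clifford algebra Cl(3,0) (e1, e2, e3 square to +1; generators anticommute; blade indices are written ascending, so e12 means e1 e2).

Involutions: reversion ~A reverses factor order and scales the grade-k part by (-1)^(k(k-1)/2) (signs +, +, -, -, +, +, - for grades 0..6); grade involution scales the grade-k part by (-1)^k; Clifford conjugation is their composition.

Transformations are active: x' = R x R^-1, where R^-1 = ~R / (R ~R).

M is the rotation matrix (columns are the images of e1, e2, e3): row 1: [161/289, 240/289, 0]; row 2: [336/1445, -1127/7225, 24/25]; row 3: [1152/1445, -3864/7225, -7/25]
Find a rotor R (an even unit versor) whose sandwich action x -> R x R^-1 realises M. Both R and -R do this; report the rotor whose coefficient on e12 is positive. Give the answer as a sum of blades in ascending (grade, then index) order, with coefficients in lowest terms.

Method: write R = a + b12*e12 + b13*e13 + b23*e23 with a^2 + b12^2 + b13^2 + b23^2 = 1 (so R^-1 = ~R). Expanding the columns R e_j ~R gives tr M = 4a^2 - 1 and, from the antisymmetric part, M21 - M12 = -4a*b12, M13 - M31 = 4a*b13, M32 - M23 = -4a*b23.
Here tr M = 35/289, so a^2 = (1 + tr M)/4 = 81/289 and a = ±9/17. Taking a = 9/17: M21 - M12 = -864/1445, M13 - M31 = -1152/1445, M32 - M23 = -432/289, giving b12 = 24/85, b13 = -32/85, b23 = 12/17, i.e. R = 9/17 + 24/85*e12 - 32/85*e13 + 12/17*e23.
Its e12 coefficient is already positive.
Answer: 9/17 + 24/85*e12 - 32/85*e13 + 12/17*e23. Sheet selection: the two-to-one cover makes ±R indistinguishable at the matrix level (trace 35/289), so uniqueness comes from the required sign on e12.


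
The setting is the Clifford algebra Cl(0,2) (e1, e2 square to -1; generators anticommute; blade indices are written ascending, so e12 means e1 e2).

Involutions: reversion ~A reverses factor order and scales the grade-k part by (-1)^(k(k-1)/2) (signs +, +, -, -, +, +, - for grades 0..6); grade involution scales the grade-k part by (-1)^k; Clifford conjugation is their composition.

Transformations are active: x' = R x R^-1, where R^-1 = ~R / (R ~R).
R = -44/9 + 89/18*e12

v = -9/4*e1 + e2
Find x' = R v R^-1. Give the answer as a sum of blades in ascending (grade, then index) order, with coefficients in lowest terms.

~R = -44/9 - 89/18*e12, and R ~R = 15665/324, so R^-1 = ~R / (15665/324).
R v = 109/18*e1 - 1153/72*e2
Answer: 64249/62660*e1 + 35067/15665*e2


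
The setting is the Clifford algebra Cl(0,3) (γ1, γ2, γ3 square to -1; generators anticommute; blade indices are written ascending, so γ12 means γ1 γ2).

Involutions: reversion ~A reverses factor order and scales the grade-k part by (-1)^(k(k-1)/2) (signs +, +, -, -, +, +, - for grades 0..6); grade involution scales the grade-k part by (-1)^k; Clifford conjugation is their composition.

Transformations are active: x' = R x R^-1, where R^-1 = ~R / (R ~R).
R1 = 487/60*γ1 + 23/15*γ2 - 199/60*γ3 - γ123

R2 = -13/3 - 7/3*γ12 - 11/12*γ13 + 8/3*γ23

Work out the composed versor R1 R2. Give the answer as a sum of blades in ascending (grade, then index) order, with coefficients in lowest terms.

Distribute over the terms of R1 (each basis-blade product reordered to ascending indices, repeated generators contracted through their squares):
(487/60*γ1) R2 = -6331/180*γ1 + 3409/180*γ2 + 5357/720*γ3 + 974/45*γ123
(23/15*γ2) R2 = -161/45*γ1 - 299/45*γ2 - 184/45*γ3 + 253/180*γ123
(-199/60*γ3) R2 = 2189/720*γ1 - 398/45*γ2 + 2587/180*γ3 + 1393/180*γ123
(-γ123) R2 = 8/3*γ1 + 11/12*γ2 - 7/3*γ3 + 13/3*γ123
Summing the partial products and collecting blades:
Answer: -23791/720*γ1 + 131/30*γ2 + 11081/720*γ3 + 3161/90*γ123


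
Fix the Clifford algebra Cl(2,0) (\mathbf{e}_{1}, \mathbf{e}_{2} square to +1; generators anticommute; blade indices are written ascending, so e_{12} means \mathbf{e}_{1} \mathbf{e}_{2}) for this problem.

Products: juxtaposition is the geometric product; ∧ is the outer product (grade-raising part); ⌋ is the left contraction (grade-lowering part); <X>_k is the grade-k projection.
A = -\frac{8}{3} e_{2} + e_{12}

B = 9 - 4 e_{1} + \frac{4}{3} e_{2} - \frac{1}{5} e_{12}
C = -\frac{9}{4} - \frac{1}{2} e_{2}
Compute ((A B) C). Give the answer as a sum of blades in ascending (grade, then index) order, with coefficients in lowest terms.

step 1: -\frac{151}{45} + \frac{4}{5} e_{1} - 20 e_{2} - \frac{5}{3} e_{12}
step 2: \frac{351}{20} - \frac{29}{30} e_{1} + \frac{4201}{90} e_{2} + \frac{67}{20} e_{12}
Answer: \frac{351}{20} - \frac{29}{30} e_{1} + \frac{4201}{90} e_{2} + \frac{67}{20} e_{12}


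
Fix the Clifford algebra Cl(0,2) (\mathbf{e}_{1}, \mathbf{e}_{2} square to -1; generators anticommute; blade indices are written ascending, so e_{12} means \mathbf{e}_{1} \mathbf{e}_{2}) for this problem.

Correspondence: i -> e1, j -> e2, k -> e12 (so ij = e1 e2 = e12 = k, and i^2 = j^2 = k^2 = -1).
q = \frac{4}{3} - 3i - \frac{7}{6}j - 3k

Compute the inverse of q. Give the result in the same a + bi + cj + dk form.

In blades: q = \frac{4}{3} - 3 e_{1} - \frac{7}{6} e_{2} - 3 e_{12}.
With qbar = \frac{4}{3} + 3 e_{1} + \frac{7}{6} e_{2} + 3 e_{12} (scalar fixed, mapped units negated), q qbar = \frac{761}{36} (the sum of squared coefficients), so q^-1 = qbar / (\frac{761}{36}) = \frac{48}{761} + \frac{108}{761} e_{1} + \frac{42}{761} e_{2} + \frac{108}{761} e_{12}; translating back:
Answer: \frac{48}{761} + \frac{108}{761}i + \frac{42}{761}j + \frac{108}{761}k


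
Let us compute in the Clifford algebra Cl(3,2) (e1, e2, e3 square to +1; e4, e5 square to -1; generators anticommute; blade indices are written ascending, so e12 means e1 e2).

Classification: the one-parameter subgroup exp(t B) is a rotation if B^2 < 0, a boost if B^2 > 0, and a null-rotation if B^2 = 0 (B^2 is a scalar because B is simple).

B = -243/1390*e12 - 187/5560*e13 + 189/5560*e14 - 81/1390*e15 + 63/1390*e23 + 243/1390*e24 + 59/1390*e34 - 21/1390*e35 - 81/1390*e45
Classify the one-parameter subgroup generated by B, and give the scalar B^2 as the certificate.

B^2 term by term: the squares give (-243/1390)^2*(e12)^2 + (-187/5560)^2*(e13)^2 + (189/5560)^2*(e14)^2 + (-81/1390)^2*(e15)^2 + (63/1390)^2*(e23)^2 + (243/1390)^2*(e24)^2 + (59/1390)^2*(e34)^2 + (-21/1390)^2*(e35)^2 + (-81/1390)^2*(e45)^2 = 59049/1932100*(-1) + 34969/30913600*(-1) + 35721/30913600*(+1) + 6561/1932100*(+1) + 3969/1932100*(-1) + 59049/1932100*(+1) + 3481/1932100*(+1) + 441/1932100*(+1) + 6561/1932100*(-1) = 0 (each basis 2-blade squares to minus the product of its generators' squares); cross terms between blades sharing an index anticommute and cancel; the commuting (index-disjoint) pairs give grade-4 terms 2*c*c'*(blade product), which cancel blade by blade — e1234: -14337/966050 + 45441/3864200 + 11907/3864200 = 0; e1235: 5103/966050 - 5103/966050 = 0; e1245: 19683/966050 - 19683/966050 = 0; e1345: 15147/3864200 + 3969/3864200 - 4779/966050 = 0; e2345: -5103/966050 + 5103/966050 = 0 — confirming B is simple. So B^2 = 0.
Answer: null-rotation, certificate B^2 = 0. Why this suffices: the scalar 0 survives any versor conjugation, so its sign alone determines the class however B is presented.


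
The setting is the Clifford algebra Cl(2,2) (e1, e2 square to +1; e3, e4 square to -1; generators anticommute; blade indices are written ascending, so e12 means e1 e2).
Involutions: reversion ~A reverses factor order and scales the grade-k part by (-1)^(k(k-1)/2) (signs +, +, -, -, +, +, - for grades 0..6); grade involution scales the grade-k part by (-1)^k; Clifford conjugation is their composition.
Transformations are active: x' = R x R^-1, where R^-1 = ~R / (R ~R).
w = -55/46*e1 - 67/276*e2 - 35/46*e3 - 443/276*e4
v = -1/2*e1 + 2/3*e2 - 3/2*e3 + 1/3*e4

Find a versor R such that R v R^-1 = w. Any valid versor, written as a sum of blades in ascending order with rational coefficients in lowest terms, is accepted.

Since q(v) = q(w) = -5/3, the sum R = v + w = -39/23*e1 + 39/92*e2 - 52/23*e3 - 117/92*e4 does the job whenever invertible.
Answer: -39/23*e1 + 39/92*e2 - 52/23*e3 - 117/92*e4


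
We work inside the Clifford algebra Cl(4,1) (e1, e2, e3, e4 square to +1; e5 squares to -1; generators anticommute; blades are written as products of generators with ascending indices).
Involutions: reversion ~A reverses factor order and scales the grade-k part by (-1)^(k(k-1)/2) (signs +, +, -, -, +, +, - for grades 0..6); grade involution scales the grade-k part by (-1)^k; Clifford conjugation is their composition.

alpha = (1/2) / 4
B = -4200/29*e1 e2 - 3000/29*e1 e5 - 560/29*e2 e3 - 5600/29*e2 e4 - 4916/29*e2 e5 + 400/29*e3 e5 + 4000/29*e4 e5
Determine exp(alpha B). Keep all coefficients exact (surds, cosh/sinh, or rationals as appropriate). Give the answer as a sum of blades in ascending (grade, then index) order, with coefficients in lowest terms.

B^2 term by term: the squares give (-4200/29)^2*(e1 e2)^2 + (-3000/29)^2*(e1 e5)^2 + (-560/29)^2*(e2 e3)^2 + (-5600/29)^2*(e2 e4)^2 + (-4916/29)^2*(e2 e5)^2 + (400/29)^2*(e3 e5)^2 + (4000/29)^2*(e4 e5)^2 = 17640000/841*(-1) + 9000000/841*(+1) + 313600/841*(-1) + 31360000/841*(-1) + 24167056/841*(+1) + 160000/841*(+1) + 16000000/841*(+1) = 16 (each basis 2-blade squares to minus the product of its generators' squares); cross terms between blades sharing an index anticommute and cancel; the commuting (index-disjoint) pairs give grade-4 terms 2*c*c'*(blade product), which cancel blade by blade — e1 e2 e3 e5: -3360000/841 + 3360000/841 = 0; e1 e2 e4 e5: -33600000/841 + 33600000/841 = 0; e2 e3 e4 e5: -4480000/841 + 4480000/841 = 0 — confirming B is simple. So B^2 = 16.
B^2 = 16 — since the square is positive, the closed form is hyperbolic: l = 4, alpha*l = 1/2, so exp(alpha B) = cosh(1/2) + (sinh(1/2)/4)*B = cosh(1/2) + (sinh(1/2)/4)*B.
Answer: cosh(1/2) - 1050*sinh(1/2)/29*e1 e2 - 750*sinh(1/2)/29*e1 e5 - 140*sinh(1/2)/29*e2 e3 - 1400*sinh(1/2)/29*e2 e4 - 1229*sinh(1/2)/29*e2 e5 + 100*sinh(1/2)/29*e3 e5 + 1000*sinh(1/2)/29*e4 e5


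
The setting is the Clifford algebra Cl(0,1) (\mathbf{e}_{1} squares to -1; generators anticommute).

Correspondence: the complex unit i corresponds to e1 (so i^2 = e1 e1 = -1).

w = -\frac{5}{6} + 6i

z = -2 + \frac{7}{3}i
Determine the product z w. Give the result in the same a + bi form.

In blades: z = -2 + \frac{7}{3} e_{1}, w = -\frac{5}{6} + 6 e_{1}.
Distribute z over w term by term (generator squares from the signature, products reordered to ascending indices): (-2)*w = \frac{5}{3} - 12 e_{1}; (\frac{7}{3} e_{1})*w = -14 - \frac{35}{18} e_{1}.
Sum: -\frac{37}{3} - \frac{251}{18} e_{1}; translating back through the correspondence:
Answer: -\frac{37}{3} - \frac{251}{18}i


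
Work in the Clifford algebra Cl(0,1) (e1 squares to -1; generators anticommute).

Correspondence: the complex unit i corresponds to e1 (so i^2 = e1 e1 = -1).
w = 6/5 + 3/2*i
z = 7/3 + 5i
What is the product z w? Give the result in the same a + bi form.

In blades: z = 7/3 + 5*e1, w = 6/5 + 3/2*e1.
Distribute z over w term by term (generator squares from the signature, products reordered to ascending indices): (7/3)*w = 14/5 + 7/2*e1; (5*e1)*w = -15/2 + 6*e1.
Sum: -47/10 + 19/2*e1; translating back through the correspondence:
Answer: -47/10 + 19/2*i


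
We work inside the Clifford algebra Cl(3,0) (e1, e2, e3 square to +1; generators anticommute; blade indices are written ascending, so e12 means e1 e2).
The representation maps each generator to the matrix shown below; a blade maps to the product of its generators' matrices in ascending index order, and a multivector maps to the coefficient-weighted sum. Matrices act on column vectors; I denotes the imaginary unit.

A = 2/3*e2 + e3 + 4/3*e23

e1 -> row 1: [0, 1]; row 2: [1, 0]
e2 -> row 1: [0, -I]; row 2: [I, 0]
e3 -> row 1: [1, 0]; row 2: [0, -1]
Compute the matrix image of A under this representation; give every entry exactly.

Bivector images (products of the table entries): rho(e23) = rho(e2)rho(e3) = row 1: [0, I]; row 2: [I, 0].
M = (2/3)*rho(e2) + (1)*rho(e3) + (4/3)*rho(e23), summed entrywise:
Answer: row 1: [1, 2*I/3]; row 2: [2*I, -1]


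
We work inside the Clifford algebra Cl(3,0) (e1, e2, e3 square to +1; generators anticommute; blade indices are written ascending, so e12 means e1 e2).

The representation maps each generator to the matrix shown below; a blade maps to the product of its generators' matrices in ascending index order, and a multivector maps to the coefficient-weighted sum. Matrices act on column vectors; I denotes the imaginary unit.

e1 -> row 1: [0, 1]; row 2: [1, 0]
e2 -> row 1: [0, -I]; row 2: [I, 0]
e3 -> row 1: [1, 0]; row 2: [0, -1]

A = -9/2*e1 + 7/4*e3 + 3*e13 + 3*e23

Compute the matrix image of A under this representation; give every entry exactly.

Bivector images (products of the table entries): rho(e13) = rho(e1)rho(e3) = row 1: [0, -1]; row 2: [1, 0]; rho(e23) = rho(e2)rho(e3) = row 1: [0, I]; row 2: [I, 0].
M = (-9/2)*rho(e1) + (7/4)*rho(e3) + (3)*rho(e13) + (3)*rho(e23), summed entrywise:
Answer: row 1: [7/4, -15/2 + 3*I]; row 2: [-3/2 + 3*I, -7/4]


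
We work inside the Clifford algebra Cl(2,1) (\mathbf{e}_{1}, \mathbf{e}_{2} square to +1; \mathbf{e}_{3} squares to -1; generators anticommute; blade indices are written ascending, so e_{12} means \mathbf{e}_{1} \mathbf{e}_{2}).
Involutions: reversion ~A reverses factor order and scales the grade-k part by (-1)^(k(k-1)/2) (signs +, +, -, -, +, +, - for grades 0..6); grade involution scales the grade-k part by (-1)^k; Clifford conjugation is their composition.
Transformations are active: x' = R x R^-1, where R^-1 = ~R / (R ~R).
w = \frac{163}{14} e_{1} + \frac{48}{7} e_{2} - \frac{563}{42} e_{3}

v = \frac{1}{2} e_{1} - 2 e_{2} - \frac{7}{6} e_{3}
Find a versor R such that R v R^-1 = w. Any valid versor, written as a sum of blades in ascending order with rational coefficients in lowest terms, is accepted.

Equal squares first: v^2 = w^2 = \frac{26}{9}. Then v + w = \frac{85}{7} e_{1} + \frac{34}{7} e_{2} - \frac{102}{7} e_{3} is a versor taking v to w, provided it is invertible.
Answer: \frac{85}{7} e_{1} + \frac{34}{7} e_{2} - \frac{102}{7} e_{3}


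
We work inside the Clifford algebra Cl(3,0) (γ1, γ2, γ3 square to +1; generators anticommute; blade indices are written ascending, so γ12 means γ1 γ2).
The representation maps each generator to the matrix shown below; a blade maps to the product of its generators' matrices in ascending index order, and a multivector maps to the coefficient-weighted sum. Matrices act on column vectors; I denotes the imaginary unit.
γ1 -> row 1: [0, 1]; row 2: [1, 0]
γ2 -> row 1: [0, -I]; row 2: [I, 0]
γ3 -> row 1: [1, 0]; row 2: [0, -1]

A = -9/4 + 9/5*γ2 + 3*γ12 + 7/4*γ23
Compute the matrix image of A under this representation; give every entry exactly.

Bivector images (products of the table entries): rho(γ12) = rho(γ1)rho(γ2) = row 1: [I, 0]; row 2: [0, -I]; rho(γ23) = rho(γ2)rho(γ3) = row 1: [0, I]; row 2: [I, 0].
M = (-9/4)*1 + (9/5)*rho(γ2) + (3)*rho(γ12) + (7/4)*rho(γ23), summed entrywise (1 is the identity matrix):
Answer: row 1: [-9/4 + 3*I, -I/20]; row 2: [71*I/20, -9/4 - 3*I]


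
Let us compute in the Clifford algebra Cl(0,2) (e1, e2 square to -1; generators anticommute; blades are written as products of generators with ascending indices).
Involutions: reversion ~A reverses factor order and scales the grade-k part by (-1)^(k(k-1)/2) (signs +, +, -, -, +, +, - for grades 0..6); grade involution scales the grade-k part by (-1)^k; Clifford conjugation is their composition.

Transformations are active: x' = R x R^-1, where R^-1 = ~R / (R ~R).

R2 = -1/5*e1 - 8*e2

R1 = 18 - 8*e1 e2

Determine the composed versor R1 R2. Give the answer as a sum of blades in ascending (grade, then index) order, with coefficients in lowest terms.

Distribute over the terms of R1 (each basis-blade product reordered to ascending indices, repeated generators contracted through their squares):
(18) R2 = -18/5*e1 - 144*e2
(-8*e1 e2) R2 = -64*e1 + 8/5*e2
Summing the partial products and collecting blades:
Answer: -338/5*e1 - 712/5*e2


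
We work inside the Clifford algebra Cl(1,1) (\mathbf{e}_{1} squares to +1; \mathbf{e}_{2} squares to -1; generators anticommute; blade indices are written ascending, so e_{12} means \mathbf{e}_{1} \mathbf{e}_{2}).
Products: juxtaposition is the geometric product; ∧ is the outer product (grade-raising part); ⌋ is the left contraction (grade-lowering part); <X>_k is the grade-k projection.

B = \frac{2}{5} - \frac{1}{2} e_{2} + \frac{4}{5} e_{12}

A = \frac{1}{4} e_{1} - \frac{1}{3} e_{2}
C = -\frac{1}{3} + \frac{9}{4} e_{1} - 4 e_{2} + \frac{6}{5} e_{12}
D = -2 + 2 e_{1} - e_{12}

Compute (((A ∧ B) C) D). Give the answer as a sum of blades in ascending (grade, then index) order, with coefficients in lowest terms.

step 1: \frac{1}{10} e_{1} - \frac{2}{15} e_{2} - \frac{1}{8} e_{12}
step 2: -\frac{11}{24} - \frac{52}{75} e_{1} + \frac{3209}{7200} e_{2} - \frac{7}{120} e_{12}
step 3: -\frac{247}{600} + \frac{7}{288} e_{1} - \frac{293}{3600} e_{2} - \frac{1139}{3600} e_{12}
Answer: -\frac{247}{600} + \frac{7}{288} e_{1} - \frac{293}{3600} e_{2} - \frac{1139}{3600} e_{12}


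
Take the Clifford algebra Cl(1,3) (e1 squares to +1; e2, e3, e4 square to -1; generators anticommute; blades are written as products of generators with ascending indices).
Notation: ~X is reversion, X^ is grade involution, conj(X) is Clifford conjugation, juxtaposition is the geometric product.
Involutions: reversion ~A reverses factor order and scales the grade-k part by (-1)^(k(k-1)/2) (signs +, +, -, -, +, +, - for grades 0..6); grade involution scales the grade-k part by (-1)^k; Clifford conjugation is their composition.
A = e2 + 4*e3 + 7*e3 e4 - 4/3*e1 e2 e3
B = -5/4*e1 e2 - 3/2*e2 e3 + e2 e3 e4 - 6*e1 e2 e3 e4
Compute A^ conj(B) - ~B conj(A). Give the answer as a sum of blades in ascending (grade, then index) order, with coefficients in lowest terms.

first term: -13/4*e1 - 13*e2 + 19/6*e3 + 8*e4 + 42*e1 e2 - 4/3*e1 e4 + 13/2*e2 e4 + e3 e4 - 5*e1 e2 e3 - 24*e1 e2 e4 + 6*e1 e3 e4 + 35/4*e1 e2 e3 e4
second term: 13/4*e1 - e2 - 19/6*e3 + 8*e4 - 42*e1 e2 + 4/3*e1 e4 + 29/2*e2 e4 - e3 e4 - 5*e1 e2 e3 + 24*e1 e2 e4 - 6*e1 e3 e4 - 35/4*e1 e2 e3 e4
Answer: -13/2*e1 - 12*e2 + 19/3*e3 + 84*e1 e2 - 8/3*e1 e4 - 8*e2 e4 + 2*e3 e4 - 48*e1 e2 e4 + 12*e1 e3 e4 + 35/2*e1 e2 e3 e4


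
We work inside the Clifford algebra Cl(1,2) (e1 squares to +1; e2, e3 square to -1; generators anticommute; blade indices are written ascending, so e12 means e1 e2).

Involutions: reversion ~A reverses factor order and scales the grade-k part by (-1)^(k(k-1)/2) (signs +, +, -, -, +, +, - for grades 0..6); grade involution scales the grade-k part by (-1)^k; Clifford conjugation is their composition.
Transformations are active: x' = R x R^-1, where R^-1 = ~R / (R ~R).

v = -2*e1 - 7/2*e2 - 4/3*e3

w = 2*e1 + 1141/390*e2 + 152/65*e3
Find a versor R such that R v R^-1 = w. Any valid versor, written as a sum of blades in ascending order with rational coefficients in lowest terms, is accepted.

Since q(v) = q(w) = -361/36, the sum R = v + w = -112/195*e2 + 196/195*e3 does the job whenever invertible.
Answer: -112/195*e2 + 196/195*e3


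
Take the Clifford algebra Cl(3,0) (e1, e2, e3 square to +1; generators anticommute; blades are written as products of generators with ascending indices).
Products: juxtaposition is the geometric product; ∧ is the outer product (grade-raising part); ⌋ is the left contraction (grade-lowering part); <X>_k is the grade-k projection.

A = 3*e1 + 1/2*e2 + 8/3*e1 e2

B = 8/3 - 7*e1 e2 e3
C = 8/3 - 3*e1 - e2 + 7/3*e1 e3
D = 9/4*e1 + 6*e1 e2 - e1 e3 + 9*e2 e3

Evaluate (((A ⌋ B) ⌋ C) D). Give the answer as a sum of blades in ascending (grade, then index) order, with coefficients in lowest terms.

step 1: 56/3*e3 + 7/2*e1 e3 - 21*e2 e3
step 2: -49/6 - 392/9*e1
step 3: -98 - 147/8*e1 - 784/3*e2 + 392/9*e3 - 49*e1 e2 + 49/6*e1 e3 - 147/2*e2 e3 - 392*e1 e2 e3
Answer: -98 - 147/8*e1 - 784/3*e2 + 392/9*e3 - 49*e1 e2 + 49/6*e1 e3 - 147/2*e2 e3 - 392*e1 e2 e3


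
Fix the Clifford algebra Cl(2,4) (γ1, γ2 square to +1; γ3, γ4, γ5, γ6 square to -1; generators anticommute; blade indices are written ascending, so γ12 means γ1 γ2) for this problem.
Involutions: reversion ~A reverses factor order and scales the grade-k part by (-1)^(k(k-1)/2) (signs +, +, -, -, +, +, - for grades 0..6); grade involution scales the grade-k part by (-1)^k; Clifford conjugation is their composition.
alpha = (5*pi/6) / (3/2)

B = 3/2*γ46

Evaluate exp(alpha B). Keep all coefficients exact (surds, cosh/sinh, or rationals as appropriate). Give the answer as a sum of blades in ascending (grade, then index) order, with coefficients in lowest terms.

B^2 = (3/2)^2*(γ46)^2 = 9/4*(-1) = -9/4 (a basis 2-blade squares to minus the product of its generators' squares).
B^2 = -9/4 — a negative square means the series sums to a rotation: l = 3/2, alpha*l = 5*pi/6, so exp(alpha B) = cos(5*pi/6) + (sin(5*pi/6)/(3/2))*B = -sqrt(3)/2 + (1/3)*B.
Answer: -sqrt(3)/2 + 1/2*γ46


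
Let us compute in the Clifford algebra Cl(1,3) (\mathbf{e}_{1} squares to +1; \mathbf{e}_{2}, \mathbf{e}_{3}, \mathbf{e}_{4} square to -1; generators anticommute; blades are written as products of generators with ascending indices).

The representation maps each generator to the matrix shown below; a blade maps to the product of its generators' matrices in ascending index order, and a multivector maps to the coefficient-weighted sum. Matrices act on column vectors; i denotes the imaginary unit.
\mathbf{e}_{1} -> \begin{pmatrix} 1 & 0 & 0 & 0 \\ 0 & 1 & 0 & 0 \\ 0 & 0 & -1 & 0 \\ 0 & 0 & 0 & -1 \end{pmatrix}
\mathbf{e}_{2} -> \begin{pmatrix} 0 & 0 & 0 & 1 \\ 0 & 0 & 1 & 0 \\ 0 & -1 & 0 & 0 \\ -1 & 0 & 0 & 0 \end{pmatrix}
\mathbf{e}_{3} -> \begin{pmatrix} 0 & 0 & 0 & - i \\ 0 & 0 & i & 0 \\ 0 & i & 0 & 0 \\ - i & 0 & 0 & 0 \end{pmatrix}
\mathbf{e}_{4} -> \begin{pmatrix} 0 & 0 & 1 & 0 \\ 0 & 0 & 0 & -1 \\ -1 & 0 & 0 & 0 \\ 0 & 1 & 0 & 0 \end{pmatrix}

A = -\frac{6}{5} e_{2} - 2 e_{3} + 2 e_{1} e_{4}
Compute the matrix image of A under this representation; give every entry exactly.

Bivector images (products of the table entries): rho(e_{1} e_{4}) = rho(\mathbf{e}_{1})rho(\mathbf{e}_{4}) = \begin{pmatrix} 0 & 0 & 1 & 0 \\ 0 & 0 & 0 & -1 \\ 1 & 0 & 0 & 0 \\ 0 & -1 & 0 & 0 \end{pmatrix}.
M = (-\frac{6}{5})*rho(e_{2}) + (-2)*rho(e_{3}) + (2)*rho(e_{1} e_{4}), summed entrywise:
Answer: \begin{pmatrix} 0 & 0 & 2 & - \frac{6}{5} + 2 i \\ 0 & 0 & - \frac{6}{5} - 2 i & -2 \\ 2 & \frac{6}{5} - 2 i & 0 & 0 \\ \frac{6}{5} + 2 i & -2 & 0 & 0 \end{pmatrix}
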